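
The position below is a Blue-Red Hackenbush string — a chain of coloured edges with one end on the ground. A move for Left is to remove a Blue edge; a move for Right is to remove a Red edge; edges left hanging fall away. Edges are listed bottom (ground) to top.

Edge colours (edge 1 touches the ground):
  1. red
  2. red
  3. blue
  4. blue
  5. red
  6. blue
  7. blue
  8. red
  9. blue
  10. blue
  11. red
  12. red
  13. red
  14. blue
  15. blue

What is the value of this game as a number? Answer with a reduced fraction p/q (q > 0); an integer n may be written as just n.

G_1 [r]  L=[(no moves)]  R=[0]  so -1
G_2 [rr]  L=[(no moves)]  R=[-1; 0]  so -2
G_3 [rrb]  L=[-2]  R=[-1; 0]  so -3/2
G_4 [rrbb]  L=[-2; -3/2]  R=[-1; 0]  so -5/4
G_5 [rrbbr]  L=[-2; -3/2]  R=[-5/4; -1; 0]  so -11/8
G_6 [rrbbrb]  L=[-2; -3/2; -11/8]  R=[-5/4; -1; 0]  so -21/16
G_7 [rrbbrbb]  L=[-2; -3/2; -11/8; -21/16]  R=[-5/4; -1; 0]  so -41/32
G_8 [rrbbrbbr]  L=[-2; -3/2; -11/8; -21/16]  R=[-41/32; -5/4; -1; 0]  so -83/64
G_9 [rrbbrbbrb]  L=[-2; -3/2; -11/8; -21/16; -83/64]  R=[-41/32; -5/4; -1; 0]  so -165/128
G_10 [rrbbrbbrbb]  L=[-2; -3/2; -11/8; -21/16; -83/64; -165/128]  R=[-41/32; -5/4; -1; 0]  so -329/256
G_11 [rrbbrbbrbbr]  L=[-2; -3/2; -11/8; -21/16; -83/64; -165/128]  R=[-329/256; -41/32; -5/4; -1; 0]  so -659/512
G_12 [rrbbrbbrbbrr]  L=[-2; -3/2; -11/8; -21/16; -83/64; -165/128]  R=[-659/512; -329/256; -41/32; -5/4; -1; 0]  so -1319/1024
G_13 [rrbbrbbrbbrrr]  L=[-2; -3/2; -11/8; -21/16; -83/64; -165/128]  R=[-1319/1024; -659/512; -329/256; -41/32; -5/4; -1; 0]  so -2639/2048
G_14 [rrbbrbbrbbrrrb]  L=[-2; -3/2; -11/8; -21/16; -83/64; -165/128; -2639/2048]  R=[-1319/1024; -659/512; -329/256; -41/32; -5/4; -1; 0]  so -5277/4096
G_15 [rrbbrbbrbbrrrbb]  L=[-2; -3/2; -11/8; -21/16; -83/64; -165/128; -2639/2048; -5277/4096]  R=[-1319/1024; -659/512; -329/256; -41/32; -5/4; -1; 0]  so -10553/8192

-10553/8192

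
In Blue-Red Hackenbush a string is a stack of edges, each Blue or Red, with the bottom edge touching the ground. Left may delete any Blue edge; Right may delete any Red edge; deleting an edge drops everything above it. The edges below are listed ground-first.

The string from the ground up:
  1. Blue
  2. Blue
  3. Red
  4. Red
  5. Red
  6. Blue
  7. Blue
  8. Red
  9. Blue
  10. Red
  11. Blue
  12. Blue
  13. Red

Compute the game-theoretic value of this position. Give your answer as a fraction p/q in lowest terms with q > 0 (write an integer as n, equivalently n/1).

2477/2048

B: Left { 0 }, Right { ∅ } => simplest 1
BB: Left { 0 1 }, Right { ∅ } => simplest 2
BBR: Left { 0 1 }, Right { 2 } => simplest 3/2
BBRR: Left { 0 1 }, Right { 3/2 2 } => simplest 5/4
BBRRR: Left { 0 1 }, Right { 5/4 3/2 2 } => simplest 9/8
BBRRRB: Left { 0 1 9/8 }, Right { 5/4 3/2 2 } => simplest 19/16
BBRRRBB: Left { 0 1 9/8 19/16 }, Right { 5/4 3/2 2 } => simplest 39/32
BBRRRBBR: Left { 0 1 9/8 19/16 }, Right { 39/32 5/4 3/2 2 } => simplest 77/64
BBRRRBBRB: Left { 0 1 9/8 19/16 77/64 }, Right { 39/32 5/4 3/2 2 } => simplest 155/128
BBRRRBBRBR: Left { 0 1 9/8 19/16 77/64 }, Right { 155/128 39/32 5/4 3/2 2 } => simplest 309/256
BBRRRBBRBRB: Left { 0 1 9/8 19/16 77/64 309/256 }, Right { 155/128 39/32 5/4 3/2 2 } => simplest 619/512
BBRRRBBRBRBB: Left { 0 1 9/8 19/16 77/64 309/256 619/512 }, Right { 155/128 39/32 5/4 3/2 2 } => simplest 1239/1024
BBRRRBBRBRBBR: Left { 0 1 9/8 19/16 77/64 309/256 619/512 }, Right { 1239/1024 155/128 39/32 5/4 3/2 2 } => simplest 2477/2048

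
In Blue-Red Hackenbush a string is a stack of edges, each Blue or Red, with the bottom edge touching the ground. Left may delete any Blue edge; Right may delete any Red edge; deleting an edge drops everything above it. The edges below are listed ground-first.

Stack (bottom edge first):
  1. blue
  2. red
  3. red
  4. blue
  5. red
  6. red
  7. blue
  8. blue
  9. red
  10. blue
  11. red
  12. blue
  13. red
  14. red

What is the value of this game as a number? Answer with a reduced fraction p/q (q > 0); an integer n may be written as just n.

2473/8192

Recurse on prefixes of the 14-edge string blue red red blue red red blue blue red blue red blue red red:
edge 1 of 14 (blue): { 0 | (no moves) } = 1
edge 2 of 14 (red): { 0 | 1 } = 1/2
edge 3 of 14 (red): { 0 | 1/2, 1 } = 1/4
edge 4 of 14 (blue): { 0, 1/4 | 1/2, 1 } = 3/8
edge 5 of 14 (red): { 0, 1/4 | 3/8, 1/2, 1 } = 5/16
edge 6 of 14 (red): { 0, 1/4 | 5/16, 3/8, 1/2, 1 } = 9/32
edge 7 of 14 (blue): { 0, 1/4, 9/32 | 5/16, 3/8, 1/2, 1 } = 19/64
edge 8 of 14 (blue): { 0, 1/4, 9/32, 19/64 | 5/16, 3/8, 1/2, 1 } = 39/128
edge 9 of 14 (red): { 0, 1/4, 9/32, 19/64 | 39/128, 5/16, 3/8, 1/2, 1 } = 77/256
edge 10 of 14 (blue): { 0, 1/4, 9/32, 19/64, 77/256 | 39/128, 5/16, 3/8, 1/2, 1 } = 155/512
edge 11 of 14 (red): { 0, 1/4, 9/32, 19/64, 77/256 | 155/512, 39/128, 5/16, 3/8, 1/2, 1 } = 309/1024
edge 12 of 14 (blue): { 0, 1/4, 9/32, 19/64, 77/256, 309/1024 | 155/512, 39/128, 5/16, 3/8, 1/2, 1 } = 619/2048
edge 13 of 14 (red): { 0, 1/4, 9/32, 19/64, 77/256, 309/1024 | 619/2048, 155/512, 39/128, 5/16, 3/8, 1/2, 1 } = 1237/4096
edge 14 of 14 (red): { 0, 1/4, 9/32, 19/64, 77/256, 309/1024 | 1237/4096, 619/2048, 155/512, 39/128, 5/16, 3/8, 1/2, 1 } = 2473/8192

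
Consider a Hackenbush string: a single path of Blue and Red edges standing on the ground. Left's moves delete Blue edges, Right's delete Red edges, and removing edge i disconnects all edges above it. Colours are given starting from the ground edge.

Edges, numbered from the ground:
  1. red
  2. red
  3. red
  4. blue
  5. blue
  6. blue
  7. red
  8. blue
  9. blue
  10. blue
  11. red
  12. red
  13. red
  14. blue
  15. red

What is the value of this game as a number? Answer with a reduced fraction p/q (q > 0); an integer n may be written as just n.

1 of 15 · r · max L −∞ · min R 0 ⇒ -1
2 of 15 · rr · max L −∞ · min R -1 ⇒ -2
3 of 15 · rrr · max L −∞ · min R -2 ⇒ -3
4 of 15 · rrrb · max L -3 · min R -2 ⇒ -5/2
5 of 15 · rrrbb · max L -5/2 · min R -2 ⇒ -9/4
6 of 15 · rrrbbb · max L -9/4 · min R -2 ⇒ -17/8
7 of 15 · rrrbbbr · max L -9/4 · min R -17/8 ⇒ -35/16
8 of 15 · rrrbbbrb · max L -35/16 · min R -17/8 ⇒ -69/32
9 of 15 · rrrbbbrbb · max L -69/32 · min R -17/8 ⇒ -137/64
10 of 15 · rrrbbbrbbb · max L -137/64 · min R -17/8 ⇒ -273/128
11 of 15 · rrrbbbrbbbr · max L -137/64 · min R -273/128 ⇒ -547/256
12 of 15 · rrrbbbrbbbrr · max L -137/64 · min R -547/256 ⇒ -1095/512
13 of 15 · rrrbbbrbbbrrr · max L -137/64 · min R -1095/512 ⇒ -2191/1024
14 of 15 · rrrbbbrbbbrrrb · max L -2191/1024 · min R -1095/512 ⇒ -4381/2048
15 of 15 · rrrbbbrbbbrrrbr · max L -2191/1024 · min R -4381/2048 ⇒ -8763/4096

-8763/4096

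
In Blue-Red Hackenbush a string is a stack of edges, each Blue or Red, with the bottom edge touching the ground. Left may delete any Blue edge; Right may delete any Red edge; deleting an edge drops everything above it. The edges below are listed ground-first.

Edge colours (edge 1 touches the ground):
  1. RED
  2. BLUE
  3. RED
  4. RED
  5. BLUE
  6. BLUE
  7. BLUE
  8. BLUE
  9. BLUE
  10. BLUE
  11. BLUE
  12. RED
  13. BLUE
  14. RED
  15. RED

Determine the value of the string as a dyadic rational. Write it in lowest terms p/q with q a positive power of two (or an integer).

-12311/16384

g(R) = { none | 0 } = -1
g(RB) = { -1 | 0 } = -1/2
g(RBR) = { -1 | -1/2, 0 } = -3/4
g(RBRR) = { -1 | -3/4, -1/2, 0 } = -7/8
g(RBRRB) = { -1, -7/8 | -3/4, -1/2, 0 } = -13/16
g(RBRRBB) = { -1, -7/8, -13/16 | -3/4, -1/2, 0 } = -25/32
g(RBRRBBB) = { -1, -7/8, -13/16, -25/32 | -3/4, -1/2, 0 } = -49/64
g(RBRRBBBB) = { -1, -7/8, -13/16, -25/32, -49/64 | -3/4, -1/2, 0 } = -97/128
g(RBRRBBBBB) = { -1, -7/8, -13/16, -25/32, -49/64, -97/128 | -3/4, -1/2, 0 } = -193/256
g(RBRRBBBBBB) = { -1, -7/8, -13/16, -25/32, -49/64, -97/128, -193/256 | -3/4, -1/2, 0 } = -385/512
g(RBRRBBBBBBB) = { -1, -7/8, -13/16, -25/32, -49/64, -97/128, -193/256, -385/512 | -3/4, -1/2, 0 } = -769/1024
g(RBRRBBBBBBBR) = { -1, -7/8, -13/16, -25/32, -49/64, -97/128, -193/256, -385/512 | -769/1024, -3/4, -1/2, 0 } = -1539/2048
g(RBRRBBBBBBBRB) = { -1, -7/8, -13/16, -25/32, -49/64, -97/128, -193/256, -385/512, -1539/2048 | -769/1024, -3/4, -1/2, 0 } = -3077/4096
g(RBRRBBBBBBBRBR) = { -1, -7/8, -13/16, -25/32, -49/64, -97/128, -193/256, -385/512, -1539/2048 | -3077/4096, -769/1024, -3/4, -1/2, 0 } = -6155/8192
g(RBRRBBBBBBBRBRR) = { -1, -7/8, -13/16, -25/32, -49/64, -97/128, -193/256, -385/512, -1539/2048 | -6155/8192, -3077/4096, -769/1024, -3/4, -1/2, 0 } = -12311/16384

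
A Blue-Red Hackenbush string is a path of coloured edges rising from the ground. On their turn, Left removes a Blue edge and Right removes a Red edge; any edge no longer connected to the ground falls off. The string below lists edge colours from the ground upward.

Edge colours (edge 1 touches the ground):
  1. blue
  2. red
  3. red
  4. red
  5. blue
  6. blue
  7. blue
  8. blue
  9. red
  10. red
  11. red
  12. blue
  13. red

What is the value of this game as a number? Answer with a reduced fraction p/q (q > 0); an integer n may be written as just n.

965/4096

Prefix values for blue red red red blue blue blue blue red red red blue red via {L|R} + simplicity:
b: Left { 0 }, Right {  } gives simplest 1
br: Left { 0 }, Right { 1 } gives simplest 1/2
brr: Left { 0 }, Right { 1/2,1 } gives simplest 1/4
brrr: Left { 0 }, Right { 1/4,1/2,1 } gives simplest 1/8
brrrb: Left { 0,1/8 }, Right { 1/4,1/2,1 } gives simplest 3/16
brrrbb: Left { 0,1/8,3/16 }, Right { 1/4,1/2,1 } gives simplest 7/32
brrrbbb: Left { 0,1/8,3/16,7/32 }, Right { 1/4,1/2,1 } gives simplest 15/64
brrrbbbb: Left { 0,1/8,3/16,7/32,15/64 }, Right { 1/4,1/2,1 } gives simplest 31/128
brrrbbbbr: Left { 0,1/8,3/16,7/32,15/64 }, Right { 31/128,1/4,1/2,1 } gives simplest 61/256
brrrbbbbrr: Left { 0,1/8,3/16,7/32,15/64 }, Right { 61/256,31/128,1/4,1/2,1 } gives simplest 121/512
brrrbbbbrrr: Left { 0,1/8,3/16,7/32,15/64 }, Right { 121/512,61/256,31/128,1/4,1/2,1 } gives simplest 241/1024
brrrbbbbrrrb: Left { 0,1/8,3/16,7/32,15/64,241/1024 }, Right { 121/512,61/256,31/128,1/4,1/2,1 } gives simplest 483/2048
brrrbbbbrrrbr: Left { 0,1/8,3/16,7/32,15/64,241/1024 }, Right { 483/2048,121/512,61/256,31/128,1/4,1/2,1 } gives simplest 965/4096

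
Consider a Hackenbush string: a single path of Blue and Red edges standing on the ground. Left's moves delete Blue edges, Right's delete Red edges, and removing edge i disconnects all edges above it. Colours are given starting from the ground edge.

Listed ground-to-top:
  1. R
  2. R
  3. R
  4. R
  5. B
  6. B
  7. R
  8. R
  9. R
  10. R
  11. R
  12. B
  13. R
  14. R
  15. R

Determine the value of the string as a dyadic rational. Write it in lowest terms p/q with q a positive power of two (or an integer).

-7151/2048

Prefix values for R R R R B B R R R R R B R R R via {L|R} + simplicity:
edge 1 of 15 (R): { — | 0 } ⇒ -1
edge 2 of 15 (R): { — | -1 0 } ⇒ -2
edge 3 of 15 (R): { — | -2 -1 0 } ⇒ -3
edge 4 of 15 (R): { — | -3 -2 -1 0 } ⇒ -4
edge 5 of 15 (B): { -4 | -3 -2 -1 0 } ⇒ -7/2
edge 6 of 15 (B): { -4 -7/2 | -3 -2 -1 0 } ⇒ -13/4
edge 7 of 15 (R): { -4 -7/2 | -13/4 -3 -2 -1 0 } ⇒ -27/8
edge 8 of 15 (R): { -4 -7/2 | -27/8 -13/4 -3 -2 -1 0 } ⇒ -55/16
edge 9 of 15 (R): { -4 -7/2 | -55/16 -27/8 -13/4 -3 -2 -1 0 } ⇒ -111/32
edge 10 of 15 (R): { -4 -7/2 | -111/32 -55/16 -27/8 -13/4 -3 -2 -1 0 } ⇒ -223/64
edge 11 of 15 (R): { -4 -7/2 | -223/64 -111/32 -55/16 -27/8 -13/4 -3 -2 -1 0 } ⇒ -447/128
edge 12 of 15 (B): { -4 -7/2 -447/128 | -223/64 -111/32 -55/16 -27/8 -13/4 -3 -2 -1 0 } ⇒ -893/256
edge 13 of 15 (R): { -4 -7/2 -447/128 | -893/256 -223/64 -111/32 -55/16 -27/8 -13/4 -3 -2 -1 0 } ⇒ -1787/512
edge 14 of 15 (R): { -4 -7/2 -447/128 | -1787/512 -893/256 -223/64 -111/32 -55/16 -27/8 -13/4 -3 -2 -1 0 } ⇒ -3575/1024
edge 15 of 15 (R): { -4 -7/2 -447/128 | -3575/1024 -1787/512 -893/256 -223/64 -111/32 -55/16 -27/8 -13/4 -3 -2 -1 0 } ⇒ -7151/2048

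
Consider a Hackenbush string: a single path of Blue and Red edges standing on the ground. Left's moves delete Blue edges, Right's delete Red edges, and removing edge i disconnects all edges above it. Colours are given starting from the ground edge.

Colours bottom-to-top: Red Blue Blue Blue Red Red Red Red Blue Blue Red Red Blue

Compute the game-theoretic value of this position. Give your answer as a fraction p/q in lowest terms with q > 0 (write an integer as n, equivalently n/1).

R: Left { ∅ }, Right { 0 } — simplest -1
RB: Left { -1 }, Right { 0 } — simplest -1/2
RBB: Left { -1; -1/2 }, Right { 0 } — simplest -1/4
RBBB: Left { -1; -1/2; -1/4 }, Right { 0 } — simplest -1/8
RBBBR: Left { -1; -1/2; -1/4 }, Right { -1/8; 0 } — simplest -3/16
RBBBRR: Left { -1; -1/2; -1/4 }, Right { -3/16; -1/8; 0 } — simplest -7/32
RBBBRRR: Left { -1; -1/2; -1/4 }, Right { -7/32; -3/16; -1/8; 0 } — simplest -15/64
RBBBRRRR: Left { -1; -1/2; -1/4 }, Right { -15/64; -7/32; -3/16; -1/8; 0 } — simplest -31/128
RBBBRRRRB: Left { -1; -1/2; -1/4; -31/128 }, Right { -15/64; -7/32; -3/16; -1/8; 0 } — simplest -61/256
RBBBRRRRBB: Left { -1; -1/2; -1/4; -31/128; -61/256 }, Right { -15/64; -7/32; -3/16; -1/8; 0 } — simplest -121/512
RBBBRRRRBBR: Left { -1; -1/2; -1/4; -31/128; -61/256 }, Right { -121/512; -15/64; -7/32; -3/16; -1/8; 0 } — simplest -243/1024
RBBBRRRRBBRR: Left { -1; -1/2; -1/4; -31/128; -61/256 }, Right { -243/1024; -121/512; -15/64; -7/32; -3/16; -1/8; 0 } — simplest -487/2048
RBBBRRRRBBRRB: Left { -1; -1/2; -1/4; -31/128; -61/256; -487/2048 }, Right { -243/1024; -121/512; -15/64; -7/32; -3/16; -1/8; 0 } — simplest -973/4096

-973/4096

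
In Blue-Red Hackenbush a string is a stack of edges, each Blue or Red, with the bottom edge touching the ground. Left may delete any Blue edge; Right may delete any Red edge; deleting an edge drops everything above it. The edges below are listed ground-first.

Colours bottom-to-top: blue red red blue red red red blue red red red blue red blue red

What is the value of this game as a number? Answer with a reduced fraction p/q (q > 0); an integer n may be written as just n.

Recurse on prefixes of the 15-edge string blue red red blue red red red blue red red red blue red blue red:
step 1: add blue to get b; options L={ 0 } R={ · } → 1
step 2: add red to get br; options L={ 0 } R={ 1 } → 1/2
step 3: add red to get brr; options L={ 0 } R={ 1/2 1 } → 1/4
step 4: add blue to get brrb; options L={ 0 1/4 } R={ 1/2 1 } → 3/8
step 5: add red to get brrbr; options L={ 0 1/4 } R={ 3/8 1/2 1 } → 5/16
step 6: add red to get brrbrr; options L={ 0 1/4 } R={ 5/16 3/8 1/2 1 } → 9/32
step 7: add red to get brrbrrr; options L={ 0 1/4 } R={ 9/32 5/16 3/8 1/2 1 } → 17/64
step 8: add blue to get brrbrrrb; options L={ 0 1/4 17/64 } R={ 9/32 5/16 3/8 1/2 1 } → 35/128
step 9: add red to get brrbrrrbr; options L={ 0 1/4 17/64 } R={ 35/128 9/32 5/16 3/8 1/2 1 } → 69/256
step 10: add red to get brrbrrrbrr; options L={ 0 1/4 17/64 } R={ 69/256 35/128 9/32 5/16 3/8 1/2 1 } → 137/512
step 11: add red to get brrbrrrbrrr; options L={ 0 1/4 17/64 } R={ 137/512 69/256 35/128 9/32 5/16 3/8 1/2 1 } → 273/1024
step 12: add blue to get brrbrrrbrrrb; options L={ 0 1/4 17/64 273/1024 } R={ 137/512 69/256 35/128 9/32 5/16 3/8 1/2 1 } → 547/2048
step 13: add red to get brrbrrrbrrrbr; options L={ 0 1/4 17/64 273/1024 } R={ 547/2048 137/512 69/256 35/128 9/32 5/16 3/8 1/2 1 } → 1093/4096
step 14: add blue to get brrbrrrbrrrbrb; options L={ 0 1/4 17/64 273/1024 1093/4096 } R={ 547/2048 137/512 69/256 35/128 9/32 5/16 3/8 1/2 1 } → 2187/8192
step 15: add red to get brrbrrrbrrrbrbr; options L={ 0 1/4 17/64 273/1024 1093/4096 } R={ 2187/8192 547/2048 137/512 69/256 35/128 9/32 5/16 3/8 1/2 1 } → 4373/16384

4373/16384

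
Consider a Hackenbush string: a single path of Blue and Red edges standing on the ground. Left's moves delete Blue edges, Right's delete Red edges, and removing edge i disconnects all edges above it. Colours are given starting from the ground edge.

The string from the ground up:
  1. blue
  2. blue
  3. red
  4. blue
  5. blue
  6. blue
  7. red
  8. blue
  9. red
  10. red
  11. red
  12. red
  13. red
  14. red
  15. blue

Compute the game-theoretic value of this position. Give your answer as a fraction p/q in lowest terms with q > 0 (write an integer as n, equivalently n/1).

Build val(s[:k]) for k = 1..15, string s = blue blue red blue blue blue red blue red red red red red red blue.
b: Left { 0 }, Right { none } gives simplest 1
bb: Left { 0, 1 }, Right { none } gives simplest 2
bbr: Left { 0, 1 }, Right { 2 } gives simplest 3/2
bbrb: Left { 0, 1, 3/2 }, Right { 2 } gives simplest 7/4
bbrbb: Left { 0, 1, 3/2, 7/4 }, Right { 2 } gives simplest 15/8
bbrbbb: Left { 0, 1, 3/2, 7/4, 15/8 }, Right { 2 } gives simplest 31/16
bbrbbbr: Left { 0, 1, 3/2, 7/4, 15/8 }, Right { 31/16, 2 } gives simplest 61/32
bbrbbbrb: Left { 0, 1, 3/2, 7/4, 15/8, 61/32 }, Right { 31/16, 2 } gives simplest 123/64
bbrbbbrbr: Left { 0, 1, 3/2, 7/4, 15/8, 61/32 }, Right { 123/64, 31/16, 2 } gives simplest 245/128
bbrbbbrbrr: Left { 0, 1, 3/2, 7/4, 15/8, 61/32 }, Right { 245/128, 123/64, 31/16, 2 } gives simplest 489/256
bbrbbbrbrrr: Left { 0, 1, 3/2, 7/4, 15/8, 61/32 }, Right { 489/256, 245/128, 123/64, 31/16, 2 } gives simplest 977/512
bbrbbbrbrrrr: Left { 0, 1, 3/2, 7/4, 15/8, 61/32 }, Right { 977/512, 489/256, 245/128, 123/64, 31/16, 2 } gives simplest 1953/1024
bbrbbbrbrrrrr: Left { 0, 1, 3/2, 7/4, 15/8, 61/32 }, Right { 1953/1024, 977/512, 489/256, 245/128, 123/64, 31/16, 2 } gives simplest 3905/2048
bbrbbbrbrrrrrr: Left { 0, 1, 3/2, 7/4, 15/8, 61/32 }, Right { 3905/2048, 1953/1024, 977/512, 489/256, 245/128, 123/64, 31/16, 2 } gives simplest 7809/4096
bbrbbbrbrrrrrrb: Left { 0, 1, 3/2, 7/4, 15/8, 61/32, 7809/4096 }, Right { 3905/2048, 1953/1024, 977/512, 489/256, 245/128, 123/64, 31/16, 2 } gives simplest 15619/8192

15619/8192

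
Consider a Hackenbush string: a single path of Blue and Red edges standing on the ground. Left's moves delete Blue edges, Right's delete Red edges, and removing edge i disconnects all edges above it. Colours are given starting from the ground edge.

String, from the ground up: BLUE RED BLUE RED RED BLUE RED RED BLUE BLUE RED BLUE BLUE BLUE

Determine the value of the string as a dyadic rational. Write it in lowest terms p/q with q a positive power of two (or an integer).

1 of 14 · B · max L 0 · min R +∞ — 1
2 of 14 · BR · max L 0 · min R 1 — 1/2
3 of 14 · BRB · max L 1/2 · min R 1 — 3/4
4 of 14 · BRBR · max L 1/2 · min R 3/4 — 5/8
5 of 14 · BRBRR · max L 1/2 · min R 5/8 — 9/16
6 of 14 · BRBRRB · max L 9/16 · min R 5/8 — 19/32
7 of 14 · BRBRRBR · max L 9/16 · min R 19/32 — 37/64
8 of 14 · BRBRRBRR · max L 9/16 · min R 37/64 — 73/128
9 of 14 · BRBRRBRRB · max L 73/128 · min R 37/64 — 147/256
10 of 14 · BRBRRBRRBB · max L 147/256 · min R 37/64 — 295/512
11 of 14 · BRBRRBRRBBR · max L 147/256 · min R 295/512 — 589/1024
12 of 14 · BRBRRBRRBBRB · max L 589/1024 · min R 295/512 — 1179/2048
13 of 14 · BRBRRBRRBBRBB · max L 1179/2048 · min R 295/512 — 2359/4096
14 of 14 · BRBRRBRRBBRBBB · max L 2359/4096 · min R 295/512 — 4719/8192

4719/8192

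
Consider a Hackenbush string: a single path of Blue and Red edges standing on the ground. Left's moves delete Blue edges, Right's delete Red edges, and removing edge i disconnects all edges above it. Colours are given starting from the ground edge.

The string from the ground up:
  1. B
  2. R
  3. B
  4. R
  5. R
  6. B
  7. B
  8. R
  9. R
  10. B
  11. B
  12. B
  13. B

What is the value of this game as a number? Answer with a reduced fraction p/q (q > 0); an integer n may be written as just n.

2463/4096

edge 1 of 13 (B): { 0 | · } ⇒ 1
edge 2 of 13 (R): { 0 | 1 } ⇒ 1/2
edge 3 of 13 (B): { 0,1/2 | 1 } ⇒ 3/4
edge 4 of 13 (R): { 0,1/2 | 3/4,1 } ⇒ 5/8
edge 5 of 13 (R): { 0,1/2 | 5/8,3/4,1 } ⇒ 9/16
edge 6 of 13 (B): { 0,1/2,9/16 | 5/8,3/4,1 } ⇒ 19/32
edge 7 of 13 (B): { 0,1/2,9/16,19/32 | 5/8,3/4,1 } ⇒ 39/64
edge 8 of 13 (R): { 0,1/2,9/16,19/32 | 39/64,5/8,3/4,1 } ⇒ 77/128
edge 9 of 13 (R): { 0,1/2,9/16,19/32 | 77/128,39/64,5/8,3/4,1 } ⇒ 153/256
edge 10 of 13 (B): { 0,1/2,9/16,19/32,153/256 | 77/128,39/64,5/8,3/4,1 } ⇒ 307/512
edge 11 of 13 (B): { 0,1/2,9/16,19/32,153/256,307/512 | 77/128,39/64,5/8,3/4,1 } ⇒ 615/1024
edge 12 of 13 (B): { 0,1/2,9/16,19/32,153/256,307/512,615/1024 | 77/128,39/64,5/8,3/4,1 } ⇒ 1231/2048
edge 13 of 13 (B): { 0,1/2,9/16,19/32,153/256,307/512,615/1024,1231/2048 | 77/128,39/64,5/8,3/4,1 } ⇒ 2463/4096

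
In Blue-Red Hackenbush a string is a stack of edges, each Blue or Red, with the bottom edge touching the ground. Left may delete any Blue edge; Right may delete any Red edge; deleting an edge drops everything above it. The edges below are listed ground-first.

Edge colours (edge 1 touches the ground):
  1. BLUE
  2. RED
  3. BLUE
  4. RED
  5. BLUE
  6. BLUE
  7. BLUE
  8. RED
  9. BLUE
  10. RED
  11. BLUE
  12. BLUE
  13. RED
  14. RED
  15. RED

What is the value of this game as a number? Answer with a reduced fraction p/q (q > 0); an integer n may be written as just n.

edge 1 of 15 (BLUE): { 0 | ∅ } = 1
edge 2 of 15 (RED): { 0 | 1 } = 1/2
edge 3 of 15 (BLUE): { 0 1/2 | 1 } = 3/4
edge 4 of 15 (RED): { 0 1/2 | 3/4 1 } = 5/8
edge 5 of 15 (BLUE): { 0 1/2 5/8 | 3/4 1 } = 11/16
edge 6 of 15 (BLUE): { 0 1/2 5/8 11/16 | 3/4 1 } = 23/32
edge 7 of 15 (BLUE): { 0 1/2 5/8 11/16 23/32 | 3/4 1 } = 47/64
edge 8 of 15 (RED): { 0 1/2 5/8 11/16 23/32 | 47/64 3/4 1 } = 93/128
edge 9 of 15 (BLUE): { 0 1/2 5/8 11/16 23/32 93/128 | 47/64 3/4 1 } = 187/256
edge 10 of 15 (RED): { 0 1/2 5/8 11/16 23/32 93/128 | 187/256 47/64 3/4 1 } = 373/512
edge 11 of 15 (BLUE): { 0 1/2 5/8 11/16 23/32 93/128 373/512 | 187/256 47/64 3/4 1 } = 747/1024
edge 12 of 15 (BLUE): { 0 1/2 5/8 11/16 23/32 93/128 373/512 747/1024 | 187/256 47/64 3/4 1 } = 1495/2048
edge 13 of 15 (RED): { 0 1/2 5/8 11/16 23/32 93/128 373/512 747/1024 | 1495/2048 187/256 47/64 3/4 1 } = 2989/4096
edge 14 of 15 (RED): { 0 1/2 5/8 11/16 23/32 93/128 373/512 747/1024 | 2989/4096 1495/2048 187/256 47/64 3/4 1 } = 5977/8192
edge 15 of 15 (RED): { 0 1/2 5/8 11/16 23/32 93/128 373/512 747/1024 | 5977/8192 2989/4096 1495/2048 187/256 47/64 3/4 1 } = 11953/16384

11953/16384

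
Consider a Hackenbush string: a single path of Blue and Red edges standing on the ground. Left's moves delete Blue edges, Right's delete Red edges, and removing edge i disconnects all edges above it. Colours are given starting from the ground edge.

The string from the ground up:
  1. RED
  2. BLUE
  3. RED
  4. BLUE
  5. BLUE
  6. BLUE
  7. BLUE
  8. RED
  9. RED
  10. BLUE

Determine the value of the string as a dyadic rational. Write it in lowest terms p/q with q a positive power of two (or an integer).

step 1: add RED to get R; options L={ · } R={ 0 } = -1
step 2: add BLUE to get RB; options L={ -1 } R={ 0 } = -1/2
step 3: add RED to get RBR; options L={ -1 } R={ -1/2; 0 } = -3/4
step 4: add BLUE to get RBRB; options L={ -1; -3/4 } R={ -1/2; 0 } = -5/8
step 5: add BLUE to get RBRBB; options L={ -1; -3/4; -5/8 } R={ -1/2; 0 } = -9/16
step 6: add BLUE to get RBRBBB; options L={ -1; -3/4; -5/8; -9/16 } R={ -1/2; 0 } = -17/32
step 7: add BLUE to get RBRBBBB; options L={ -1; -3/4; -5/8; -9/16; -17/32 } R={ -1/2; 0 } = -33/64
step 8: add RED to get RBRBBBBR; options L={ -1; -3/4; -5/8; -9/16; -17/32 } R={ -33/64; -1/2; 0 } = -67/128
step 9: add RED to get RBRBBBBRR; options L={ -1; -3/4; -5/8; -9/16; -17/32 } R={ -67/128; -33/64; -1/2; 0 } = -135/256
step 10: add BLUE to get RBRBBBBRRB; options L={ -1; -3/4; -5/8; -9/16; -17/32; -135/256 } R={ -67/128; -33/64; -1/2; 0 } = -269/512

-269/512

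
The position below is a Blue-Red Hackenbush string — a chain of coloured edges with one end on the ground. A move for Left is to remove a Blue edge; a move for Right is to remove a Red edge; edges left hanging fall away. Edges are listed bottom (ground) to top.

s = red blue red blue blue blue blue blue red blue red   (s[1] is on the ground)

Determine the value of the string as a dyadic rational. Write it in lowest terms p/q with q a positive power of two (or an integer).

-523/1024

Build val(s[:k]) for k = 1..11, string s = red blue red blue blue blue blue blue red blue red.
r: Left { ∅ }, Right { 0 } gives simplest -1
rb: Left { -1 }, Right { 0 } gives simplest -1/2
rbr: Left { -1 }, Right { -1/2,0 } gives simplest -3/4
rbrb: Left { -1,-3/4 }, Right { -1/2,0 } gives simplest -5/8
rbrbb: Left { -1,-3/4,-5/8 }, Right { -1/2,0 } gives simplest -9/16
rbrbbb: Left { -1,-3/4,-5/8,-9/16 }, Right { -1/2,0 } gives simplest -17/32
rbrbbbb: Left { -1,-3/4,-5/8,-9/16,-17/32 }, Right { -1/2,0 } gives simplest -33/64
rbrbbbbb: Left { -1,-3/4,-5/8,-9/16,-17/32,-33/64 }, Right { -1/2,0 } gives simplest -65/128
rbrbbbbbr: Left { -1,-3/4,-5/8,-9/16,-17/32,-33/64 }, Right { -65/128,-1/2,0 } gives simplest -131/256
rbrbbbbbrb: Left { -1,-3/4,-5/8,-9/16,-17/32,-33/64,-131/256 }, Right { -65/128,-1/2,0 } gives simplest -261/512
rbrbbbbbrbr: Left { -1,-3/4,-5/8,-9/16,-17/32,-33/64,-131/256 }, Right { -261/512,-65/128,-1/2,0 } gives simplest -523/1024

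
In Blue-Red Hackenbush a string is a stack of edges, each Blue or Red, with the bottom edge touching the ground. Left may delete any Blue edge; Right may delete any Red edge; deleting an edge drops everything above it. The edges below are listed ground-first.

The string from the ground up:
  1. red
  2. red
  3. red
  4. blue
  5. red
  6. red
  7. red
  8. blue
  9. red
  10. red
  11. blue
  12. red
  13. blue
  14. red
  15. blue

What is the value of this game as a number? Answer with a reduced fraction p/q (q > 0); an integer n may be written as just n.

Build v(s[:k]) for k = 1..15, string s = red red red blue red red red blue red red blue red blue red blue.
1 of 15 · r · max L −∞ · min R 0 → -1
2 of 15 · rr · max L −∞ · min R -1 → -2
3 of 15 · rrr · max L −∞ · min R -2 → -3
4 of 15 · rrrb · max L -3 · min R -2 → -5/2
5 of 15 · rrrbr · max L -3 · min R -5/2 → -11/4
6 of 15 · rrrbrr · max L -3 · min R -11/4 → -23/8
7 of 15 · rrrbrrr · max L -3 · min R -23/8 → -47/16
8 of 15 · rrrbrrrb · max L -47/16 · min R -23/8 → -93/32
9 of 15 · rrrbrrrbr · max L -47/16 · min R -93/32 → -187/64
10 of 15 · rrrbrrrbrr · max L -47/16 · min R -187/64 → -375/128
11 of 15 · rrrbrrrbrrb · max L -375/128 · min R -187/64 → -749/256
12 of 15 · rrrbrrrbrrbr · max L -375/128 · min R -749/256 → -1499/512
13 of 15 · rrrbrrrbrrbrb · max L -1499/512 · min R -749/256 → -2997/1024
14 of 15 · rrrbrrrbrrbrbr · max L -1499/512 · min R -2997/1024 → -5995/2048
15 of 15 · rrrbrrrbrrbrbrb · max L -5995/2048 · min R -2997/1024 → -11989/4096

-11989/4096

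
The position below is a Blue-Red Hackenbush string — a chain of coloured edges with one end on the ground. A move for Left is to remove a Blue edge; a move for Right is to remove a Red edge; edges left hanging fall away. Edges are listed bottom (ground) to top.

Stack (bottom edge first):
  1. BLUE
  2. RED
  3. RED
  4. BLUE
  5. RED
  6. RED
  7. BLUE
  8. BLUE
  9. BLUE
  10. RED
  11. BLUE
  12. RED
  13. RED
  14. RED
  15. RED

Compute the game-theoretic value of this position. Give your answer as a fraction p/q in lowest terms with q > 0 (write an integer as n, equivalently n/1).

5025/16384

1 of 15 · B · max L 0 · min R +∞ — 1
2 of 15 · BR · max L 0 · min R 1 — 1/2
3 of 15 · BRR · max L 0 · min R 1/2 — 1/4
4 of 15 · BRRB · max L 1/4 · min R 1/2 — 3/8
5 of 15 · BRRBR · max L 1/4 · min R 3/8 — 5/16
6 of 15 · BRRBRR · max L 1/4 · min R 5/16 — 9/32
7 of 15 · BRRBRRB · max L 9/32 · min R 5/16 — 19/64
8 of 15 · BRRBRRBB · max L 19/64 · min R 5/16 — 39/128
9 of 15 · BRRBRRBBB · max L 39/128 · min R 5/16 — 79/256
10 of 15 · BRRBRRBBBR · max L 39/128 · min R 79/256 — 157/512
11 of 15 · BRRBRRBBBRB · max L 157/512 · min R 79/256 — 315/1024
12 of 15 · BRRBRRBBBRBR · max L 157/512 · min R 315/1024 — 629/2048
13 of 15 · BRRBRRBBBRBRR · max L 157/512 · min R 629/2048 — 1257/4096
14 of 15 · BRRBRRBBBRBRRR · max L 157/512 · min R 1257/4096 — 2513/8192
15 of 15 · BRRBRRBBBRBRRRR · max L 157/512 · min R 2513/8192 — 5025/16384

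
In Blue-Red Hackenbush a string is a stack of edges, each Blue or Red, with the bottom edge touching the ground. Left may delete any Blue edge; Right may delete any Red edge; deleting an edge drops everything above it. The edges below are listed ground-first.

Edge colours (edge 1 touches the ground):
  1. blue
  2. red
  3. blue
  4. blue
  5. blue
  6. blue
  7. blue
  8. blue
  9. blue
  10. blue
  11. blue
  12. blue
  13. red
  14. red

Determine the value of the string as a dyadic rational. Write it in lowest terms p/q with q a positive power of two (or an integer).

Prefix values for blue red blue blue blue blue blue blue blue blue blue blue red red via {L|R} + simplicity:
edge 1 of 14 (blue): { 0 | — } so 1
edge 2 of 14 (red): { 0 | 1 } so 1/2
edge 3 of 14 (blue): { 0 1/2 | 1 } so 3/4
edge 4 of 14 (blue): { 0 1/2 3/4 | 1 } so 7/8
edge 5 of 14 (blue): { 0 1/2 3/4 7/8 | 1 } so 15/16
edge 6 of 14 (blue): { 0 1/2 3/4 7/8 15/16 | 1 } so 31/32
edge 7 of 14 (blue): { 0 1/2 3/4 7/8 15/16 31/32 | 1 } so 63/64
edge 8 of 14 (blue): { 0 1/2 3/4 7/8 15/16 31/32 63/64 | 1 } so 127/128
edge 9 of 14 (blue): { 0 1/2 3/4 7/8 15/16 31/32 63/64 127/128 | 1 } so 255/256
edge 10 of 14 (blue): { 0 1/2 3/4 7/8 15/16 31/32 63/64 127/128 255/256 | 1 } so 511/512
edge 11 of 14 (blue): { 0 1/2 3/4 7/8 15/16 31/32 63/64 127/128 255/256 511/512 | 1 } so 1023/1024
edge 12 of 14 (blue): { 0 1/2 3/4 7/8 15/16 31/32 63/64 127/128 255/256 511/512 1023/1024 | 1 } so 2047/2048
edge 13 of 14 (red): { 0 1/2 3/4 7/8 15/16 31/32 63/64 127/128 255/256 511/512 1023/1024 | 2047/2048 1 } so 4093/4096
edge 14 of 14 (red): { 0 1/2 3/4 7/8 15/16 31/32 63/64 127/128 255/256 511/512 1023/1024 | 4093/4096 2047/2048 1 } so 8185/8192

8185/8192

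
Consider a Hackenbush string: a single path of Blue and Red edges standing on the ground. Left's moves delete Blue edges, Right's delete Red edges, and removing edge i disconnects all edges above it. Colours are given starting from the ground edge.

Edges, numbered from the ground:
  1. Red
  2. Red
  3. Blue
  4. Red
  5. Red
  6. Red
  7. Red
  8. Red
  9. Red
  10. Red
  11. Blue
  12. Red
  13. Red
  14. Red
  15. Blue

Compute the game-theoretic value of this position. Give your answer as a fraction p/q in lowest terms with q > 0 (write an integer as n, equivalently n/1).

Build G(s[:k]) for k = 1..15, string s = Red Red Blue Red Red Red Red Red Red Red Blue Red Red Red Blue.
step 1: add Red to get R; options L={ (no moves) } R={ 0 } -> -1
step 2: add Red to get RR; options L={ (no moves) } R={ -1, 0 } -> -2
step 3: add Blue to get RRB; options L={ -2 } R={ -1, 0 } -> -3/2
step 4: add Red to get RRBR; options L={ -2 } R={ -3/2, -1, 0 } -> -7/4
step 5: add Red to get RRBRR; options L={ -2 } R={ -7/4, -3/2, -1, 0 } -> -15/8
step 6: add Red to get RRBRRR; options L={ -2 } R={ -15/8, -7/4, -3/2, -1, 0 } -> -31/16
step 7: add Red to get RRBRRRR; options L={ -2 } R={ -31/16, -15/8, -7/4, -3/2, -1, 0 } -> -63/32
step 8: add Red to get RRBRRRRR; options L={ -2 } R={ -63/32, -31/16, -15/8, -7/4, -3/2, -1, 0 } -> -127/64
step 9: add Red to get RRBRRRRRR; options L={ -2 } R={ -127/64, -63/32, -31/16, -15/8, -7/4, -3/2, -1, 0 } -> -255/128
step 10: add Red to get RRBRRRRRRR; options L={ -2 } R={ -255/128, -127/64, -63/32, -31/16, -15/8, -7/4, -3/2, -1, 0 } -> -511/256
step 11: add Blue to get RRBRRRRRRRB; options L={ -2, -511/256 } R={ -255/128, -127/64, -63/32, -31/16, -15/8, -7/4, -3/2, -1, 0 } -> -1021/512
step 12: add Red to get RRBRRRRRRRBR; options L={ -2, -511/256 } R={ -1021/512, -255/128, -127/64, -63/32, -31/16, -15/8, -7/4, -3/2, -1, 0 } -> -2043/1024
step 13: add Red to get RRBRRRRRRRBRR; options L={ -2, -511/256 } R={ -2043/1024, -1021/512, -255/128, -127/64, -63/32, -31/16, -15/8, -7/4, -3/2, -1, 0 } -> -4087/2048
step 14: add Red to get RRBRRRRRRRBRRR; options L={ -2, -511/256 } R={ -4087/2048, -2043/1024, -1021/512, -255/128, -127/64, -63/32, -31/16, -15/8, -7/4, -3/2, -1, 0 } -> -8175/4096
step 15: add Blue to get RRBRRRRRRRBRRRB; options L={ -2, -511/256, -8175/4096 } R={ -4087/2048, -2043/1024, -1021/512, -255/128, -127/64, -63/32, -31/16, -15/8, -7/4, -3/2, -1, 0 } -> -16349/8192

-16349/8192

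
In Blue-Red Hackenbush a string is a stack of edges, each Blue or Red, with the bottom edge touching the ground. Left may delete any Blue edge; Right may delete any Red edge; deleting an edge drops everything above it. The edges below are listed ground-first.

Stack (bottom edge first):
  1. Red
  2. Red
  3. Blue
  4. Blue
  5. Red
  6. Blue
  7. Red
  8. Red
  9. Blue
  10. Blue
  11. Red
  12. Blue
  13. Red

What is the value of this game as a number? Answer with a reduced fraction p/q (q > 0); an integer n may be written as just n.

Build v(s[:k]) for k = 1..13, string s = Red Red Blue Blue Red Blue Red Red Blue Blue Red Blue Red.
step 1: add Red to get R; options L={ · } R={ 0 } — -1
step 2: add Red to get RR; options L={ · } R={ -1, 0 } — -2
step 3: add Blue to get RRB; options L={ -2 } R={ -1, 0 } — -3/2
step 4: add Blue to get RRBB; options L={ -2, -3/2 } R={ -1, 0 } — -5/4
step 5: add Red to get RRBBR; options L={ -2, -3/2 } R={ -5/4, -1, 0 } — -11/8
step 6: add Blue to get RRBBRB; options L={ -2, -3/2, -11/8 } R={ -5/4, -1, 0 } — -21/16
step 7: add Red to get RRBBRBR; options L={ -2, -3/2, -11/8 } R={ -21/16, -5/4, -1, 0 } — -43/32
step 8: add Red to get RRBBRBRR; options L={ -2, -3/2, -11/8 } R={ -43/32, -21/16, -5/4, -1, 0 } — -87/64
step 9: add Blue to get RRBBRBRRB; options L={ -2, -3/2, -11/8, -87/64 } R={ -43/32, -21/16, -5/4, -1, 0 } — -173/128
step 10: add Blue to get RRBBRBRRBB; options L={ -2, -3/2, -11/8, -87/64, -173/128 } R={ -43/32, -21/16, -5/4, -1, 0 } — -345/256
step 11: add Red to get RRBBRBRRBBR; options L={ -2, -3/2, -11/8, -87/64, -173/128 } R={ -345/256, -43/32, -21/16, -5/4, -1, 0 } — -691/512
step 12: add Blue to get RRBBRBRRBBRB; options L={ -2, -3/2, -11/8, -87/64, -173/128, -691/512 } R={ -345/256, -43/32, -21/16, -5/4, -1, 0 } — -1381/1024
step 13: add Red to get RRBBRBRRBBRBR; options L={ -2, -3/2, -11/8, -87/64, -173/128, -691/512 } R={ -1381/1024, -345/256, -43/32, -21/16, -5/4, -1, 0 } — -2763/2048

-2763/2048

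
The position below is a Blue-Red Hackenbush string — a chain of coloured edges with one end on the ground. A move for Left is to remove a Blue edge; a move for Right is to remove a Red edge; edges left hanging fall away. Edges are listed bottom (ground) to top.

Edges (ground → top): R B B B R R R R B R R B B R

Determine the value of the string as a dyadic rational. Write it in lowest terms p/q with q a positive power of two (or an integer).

Recurse on prefixes of the 14-edge string R B B B R R R R B R R B B R:
1 of 14 · R · max L −∞ · min R 0 gives -1
2 of 14 · RB · max L -1 · min R 0 gives -1/2
3 of 14 · RBB · max L -1/2 · min R 0 gives -1/4
4 of 14 · RBBB · max L -1/4 · min R 0 gives -1/8
5 of 14 · RBBBR · max L -1/4 · min R -1/8 gives -3/16
6 of 14 · RBBBRR · max L -1/4 · min R -3/16 gives -7/32
7 of 14 · RBBBRRR · max L -1/4 · min R -7/32 gives -15/64
8 of 14 · RBBBRRRR · max L -1/4 · min R -15/64 gives -31/128
9 of 14 · RBBBRRRRB · max L -31/128 · min R -15/64 gives -61/256
10 of 14 · RBBBRRRRBR · max L -31/128 · min R -61/256 gives -123/512
11 of 14 · RBBBRRRRBRR · max L -31/128 · min R -123/512 gives -247/1024
12 of 14 · RBBBRRRRBRRB · max L -247/1024 · min R -123/512 gives -493/2048
13 of 14 · RBBBRRRRBRRBB · max L -493/2048 · min R -123/512 gives -985/4096
14 of 14 · RBBBRRRRBRRBBR · max L -493/2048 · min R -985/4096 gives -1971/8192

-1971/8192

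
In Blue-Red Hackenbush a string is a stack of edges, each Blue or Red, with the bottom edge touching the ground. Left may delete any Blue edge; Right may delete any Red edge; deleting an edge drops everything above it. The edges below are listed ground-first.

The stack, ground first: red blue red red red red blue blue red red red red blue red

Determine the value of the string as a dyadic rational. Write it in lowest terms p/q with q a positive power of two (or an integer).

Prefix values for red blue red red red red blue blue red red red red blue red via {L|R} + simplicity:
edge 1 of 14 (red): { (no moves) | 0 } — -1
edge 2 of 14 (blue): { -1 | 0 } — -1/2
edge 3 of 14 (red): { -1 | -1/2,0 } — -3/4
edge 4 of 14 (red): { -1 | -3/4,-1/2,0 } — -7/8
edge 5 of 14 (red): { -1 | -7/8,-3/4,-1/2,0 } — -15/16
edge 6 of 14 (red): { -1 | -15/16,-7/8,-3/4,-1/2,0 } — -31/32
edge 7 of 14 (blue): { -1,-31/32 | -15/16,-7/8,-3/4,-1/2,0 } — -61/64
edge 8 of 14 (blue): { -1,-31/32,-61/64 | -15/16,-7/8,-3/4,-1/2,0 } — -121/128
edge 9 of 14 (red): { -1,-31/32,-61/64 | -121/128,-15/16,-7/8,-3/4,-1/2,0 } — -243/256
edge 10 of 14 (red): { -1,-31/32,-61/64 | -243/256,-121/128,-15/16,-7/8,-3/4,-1/2,0 } — -487/512
edge 11 of 14 (red): { -1,-31/32,-61/64 | -487/512,-243/256,-121/128,-15/16,-7/8,-3/4,-1/2,0 } — -975/1024
edge 12 of 14 (red): { -1,-31/32,-61/64 | -975/1024,-487/512,-243/256,-121/128,-15/16,-7/8,-3/4,-1/2,0 } — -1951/2048
edge 13 of 14 (blue): { -1,-31/32,-61/64,-1951/2048 | -975/1024,-487/512,-243/256,-121/128,-15/16,-7/8,-3/4,-1/2,0 } — -3901/4096
edge 14 of 14 (red): { -1,-31/32,-61/64,-1951/2048 | -3901/4096,-975/1024,-487/512,-243/256,-121/128,-15/16,-7/8,-3/4,-1/2,0 } — -7803/8192

-7803/8192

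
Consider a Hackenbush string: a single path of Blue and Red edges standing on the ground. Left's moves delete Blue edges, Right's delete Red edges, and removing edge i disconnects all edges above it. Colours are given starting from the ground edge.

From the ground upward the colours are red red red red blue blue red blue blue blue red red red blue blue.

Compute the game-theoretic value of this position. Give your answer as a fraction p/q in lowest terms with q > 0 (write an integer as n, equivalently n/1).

-6713/2048

value_1 [r]  L=[]  R=[0]  gives -1
value_2 [rr]  L=[]  R=[-1, 0]  gives -2
value_3 [rrr]  L=[]  R=[-2, -1, 0]  gives -3
value_4 [rrrr]  L=[]  R=[-3, -2, -1, 0]  gives -4
value_5 [rrrrb]  L=[-4]  R=[-3, -2, -1, 0]  gives -7/2
value_6 [rrrrbb]  L=[-4, -7/2]  R=[-3, -2, -1, 0]  gives -13/4
value_7 [rrrrbbr]  L=[-4, -7/2]  R=[-13/4, -3, -2, -1, 0]  gives -27/8
value_8 [rrrrbbrb]  L=[-4, -7/2, -27/8]  R=[-13/4, -3, -2, -1, 0]  gives -53/16
value_9 [rrrrbbrbb]  L=[-4, -7/2, -27/8, -53/16]  R=[-13/4, -3, -2, -1, 0]  gives -105/32
value_10 [rrrrbbrbbb]  L=[-4, -7/2, -27/8, -53/16, -105/32]  R=[-13/4, -3, -2, -1, 0]  gives -209/64
value_11 [rrrrbbrbbbr]  L=[-4, -7/2, -27/8, -53/16, -105/32]  R=[-209/64, -13/4, -3, -2, -1, 0]  gives -419/128
value_12 [rrrrbbrbbbrr]  L=[-4, -7/2, -27/8, -53/16, -105/32]  R=[-419/128, -209/64, -13/4, -3, -2, -1, 0]  gives -839/256
value_13 [rrrrbbrbbbrrr]  L=[-4, -7/2, -27/8, -53/16, -105/32]  R=[-839/256, -419/128, -209/64, -13/4, -3, -2, -1, 0]  gives -1679/512
value_14 [rrrrbbrbbbrrrb]  L=[-4, -7/2, -27/8, -53/16, -105/32, -1679/512]  R=[-839/256, -419/128, -209/64, -13/4, -3, -2, -1, 0]  gives -3357/1024
value_15 [rrrrbbrbbbrrrbb]  L=[-4, -7/2, -27/8, -53/16, -105/32, -1679/512, -3357/1024]  R=[-839/256, -419/128, -209/64, -13/4, -3, -2, -1, 0]  gives -6713/2048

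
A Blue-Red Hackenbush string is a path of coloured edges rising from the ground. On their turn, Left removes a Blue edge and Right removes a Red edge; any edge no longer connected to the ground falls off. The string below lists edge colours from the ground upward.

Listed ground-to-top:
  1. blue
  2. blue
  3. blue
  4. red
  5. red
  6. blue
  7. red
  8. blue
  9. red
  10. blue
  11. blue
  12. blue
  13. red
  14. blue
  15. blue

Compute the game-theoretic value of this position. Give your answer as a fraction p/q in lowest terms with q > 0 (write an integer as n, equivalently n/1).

9591/4096

1 of 15 · b · max L 0 · min R +∞ ⇒ 1
2 of 15 · bb · max L 1 · min R +∞ ⇒ 2
3 of 15 · bbb · max L 2 · min R +∞ ⇒ 3
4 of 15 · bbbr · max L 2 · min R 3 ⇒ 5/2
5 of 15 · bbbrr · max L 2 · min R 5/2 ⇒ 9/4
6 of 15 · bbbrrb · max L 9/4 · min R 5/2 ⇒ 19/8
7 of 15 · bbbrrbr · max L 9/4 · min R 19/8 ⇒ 37/16
8 of 15 · bbbrrbrb · max L 37/16 · min R 19/8 ⇒ 75/32
9 of 15 · bbbrrbrbr · max L 37/16 · min R 75/32 ⇒ 149/64
10 of 15 · bbbrrbrbrb · max L 149/64 · min R 75/32 ⇒ 299/128
11 of 15 · bbbrrbrbrbb · max L 299/128 · min R 75/32 ⇒ 599/256
12 of 15 · bbbrrbrbrbbb · max L 599/256 · min R 75/32 ⇒ 1199/512
13 of 15 · bbbrrbrbrbbbr · max L 599/256 · min R 1199/512 ⇒ 2397/1024
14 of 15 · bbbrrbrbrbbbrb · max L 2397/1024 · min R 1199/512 ⇒ 4795/2048
15 of 15 · bbbrrbrbrbbbrbb · max L 4795/2048 · min R 1199/512 ⇒ 9591/4096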